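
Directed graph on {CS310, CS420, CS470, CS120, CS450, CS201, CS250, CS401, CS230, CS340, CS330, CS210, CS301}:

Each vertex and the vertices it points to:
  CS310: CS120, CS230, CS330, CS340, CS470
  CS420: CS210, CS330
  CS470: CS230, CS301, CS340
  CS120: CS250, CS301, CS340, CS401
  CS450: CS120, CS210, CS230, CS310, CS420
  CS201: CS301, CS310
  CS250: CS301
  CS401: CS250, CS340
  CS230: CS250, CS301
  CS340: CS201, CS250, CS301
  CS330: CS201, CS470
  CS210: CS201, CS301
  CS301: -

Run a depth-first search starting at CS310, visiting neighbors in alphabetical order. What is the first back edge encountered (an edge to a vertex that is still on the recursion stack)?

DFS from CS310 (visiting neighbors in alphabetical order); mark gray on enter, black on exit:
CS310 gray
  CS120 gray
    CS250 gray
      CS301 gray
      CS301 black
    CS250 black
    CS120→CS301: CS301 black — skip
    CS340 gray
      CS201 gray
        CS201→CS301: CS301 black — skip
        CS201→CS310: CS310 is gray → back edge
First back edge: CS201 → CS310.

CS201→CS310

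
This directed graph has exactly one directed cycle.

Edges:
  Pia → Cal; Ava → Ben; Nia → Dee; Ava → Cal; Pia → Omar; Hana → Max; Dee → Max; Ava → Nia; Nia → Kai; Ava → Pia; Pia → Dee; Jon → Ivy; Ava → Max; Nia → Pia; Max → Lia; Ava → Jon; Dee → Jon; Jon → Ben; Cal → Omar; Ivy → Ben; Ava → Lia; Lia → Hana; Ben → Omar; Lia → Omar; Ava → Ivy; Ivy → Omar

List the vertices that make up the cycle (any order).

DFS with gray/black marking from Max:
Max gray
  Lia gray
    Hana gray
      Hana→Max: Max is gray → back edge
Back edge closes the cycle Max → Lia → Hana → Max; its vertices are {Lia, Max, Hana}.

Lia, Max, Hana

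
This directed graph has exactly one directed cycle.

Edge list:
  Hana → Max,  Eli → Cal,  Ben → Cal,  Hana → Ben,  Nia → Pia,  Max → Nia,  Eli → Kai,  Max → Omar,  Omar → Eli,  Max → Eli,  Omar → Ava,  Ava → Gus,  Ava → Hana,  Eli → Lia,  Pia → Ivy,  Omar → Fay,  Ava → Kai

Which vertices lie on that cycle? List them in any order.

Ava, Max, Hana, Omar

DFS with gray/black marking from Max:
Max gray
  Omar gray
    Eli gray
      Kai gray
      Kai black
      Lia gray
      Lia black
      Cal gray
      Cal black
    Eli black
    Fay gray
    Fay black
    Ava gray
      Ava→Kai: Kai black — skip
      Hana gray
        Ben gray
          Ben→Cal: Cal black — skip
        Ben black
        Hana→Max: Max is gray → back edge
Back edge closes the cycle Max → Omar → Ava → Hana → Max; its vertices are {Ava, Max, Hana, Omar}.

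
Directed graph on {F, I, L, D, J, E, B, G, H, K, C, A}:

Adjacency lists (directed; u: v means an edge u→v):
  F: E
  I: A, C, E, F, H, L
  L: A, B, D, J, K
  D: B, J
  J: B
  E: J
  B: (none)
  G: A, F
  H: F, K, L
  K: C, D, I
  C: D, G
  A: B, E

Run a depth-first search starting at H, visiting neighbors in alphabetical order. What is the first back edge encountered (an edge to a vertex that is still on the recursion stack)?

I->H

DFS from H (visiting neighbors in alphabetical order); mark gray on enter, black on exit:
H gray
  F gray
    E gray
      J gray
        B gray
        B black
      J black
    E black
  F black
  K gray
    C gray
      D gray
        D→B: B black — skip
        D→J: J black — skip
      D black
      G gray
        A gray
          A→B: B black — skip
          A→E: E black — skip
        A black
        G→F: F black — skip
      G black
    C black
    K→D: D black — skip
    I gray
      I→A: A black — skip
      I→C: C black — skip
      I→E: E black — skip
      I→F: F black — skip
      I→H: H is gray → back edge
First back edge: I → H.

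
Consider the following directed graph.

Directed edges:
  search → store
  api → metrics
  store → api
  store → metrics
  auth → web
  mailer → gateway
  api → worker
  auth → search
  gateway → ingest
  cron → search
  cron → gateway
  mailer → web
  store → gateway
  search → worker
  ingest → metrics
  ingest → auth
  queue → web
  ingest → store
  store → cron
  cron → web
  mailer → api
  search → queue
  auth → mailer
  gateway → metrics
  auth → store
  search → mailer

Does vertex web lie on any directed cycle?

No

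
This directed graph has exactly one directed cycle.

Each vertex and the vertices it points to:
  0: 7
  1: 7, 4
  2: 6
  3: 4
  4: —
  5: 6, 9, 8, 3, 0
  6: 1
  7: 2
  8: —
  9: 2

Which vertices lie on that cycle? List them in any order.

1, 2, 6, 7

DFS with gray/black marking from 6:
6 gray
  1 gray
    7 gray
      2 gray
        2→6: 6 is gray → back edge
Back edge closes the cycle 6 → 1 → 7 → 2 → 6; its vertices are {1, 2, 6, 7}.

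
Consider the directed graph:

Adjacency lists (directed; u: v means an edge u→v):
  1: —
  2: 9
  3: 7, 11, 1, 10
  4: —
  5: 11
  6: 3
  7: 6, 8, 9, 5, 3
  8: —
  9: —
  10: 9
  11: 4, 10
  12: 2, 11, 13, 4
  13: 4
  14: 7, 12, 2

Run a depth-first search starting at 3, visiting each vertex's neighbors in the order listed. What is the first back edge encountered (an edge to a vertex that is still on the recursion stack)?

6->3

DFS from 3 (visiting each vertex's neighbors in the order listed); mark gray on enter, black on exit:
3 gray
  7 gray
    6 gray
      6→3: 3 is gray → back edge
First back edge: 6 → 3.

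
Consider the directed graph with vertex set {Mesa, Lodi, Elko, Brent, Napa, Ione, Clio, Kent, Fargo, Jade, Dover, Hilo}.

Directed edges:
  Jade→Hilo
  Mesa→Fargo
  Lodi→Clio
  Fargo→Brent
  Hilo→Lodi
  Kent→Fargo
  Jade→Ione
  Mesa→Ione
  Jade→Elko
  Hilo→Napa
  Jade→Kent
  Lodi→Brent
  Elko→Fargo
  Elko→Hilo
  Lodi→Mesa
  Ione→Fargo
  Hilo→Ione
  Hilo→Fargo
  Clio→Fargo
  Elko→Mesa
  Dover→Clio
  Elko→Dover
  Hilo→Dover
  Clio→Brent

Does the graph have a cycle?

DFS with white/gray/black marking, starting from Lodi:
Lodi gray
  Mesa gray
    Fargo gray
      Brent gray
      Brent black
    Fargo black
    Ione gray
      Ione→Fargo: Fargo black — skip
    Ione black
  Mesa black
  Lodi→Brent: Brent black — skip
  Clio gray
    Clio→Brent: Brent black — skip
    Clio→Fargo: Fargo black — skip
  Clio black
Lodi black
Elko gray
  Dover gray
    Dover→Clio: Clio black — skip
  Dover black
  Elko→Mesa: Mesa black — skip
  Elko→Fargo: Fargo black — skip
  Hilo gray
    Hilo→Lodi: Lodi black — skip
    Hilo→Fargo: Fargo black — skip
    Hilo→Ione: Ione black — skip
    Hilo→Dover: Dover black — skip
    Napa gray
    Napa black
  Hilo black
Elko black
Kent gray
  Kent→Fargo: Fargo black — skip
Kent black
Jade gray
  Jade→Kent: Kent black — skip
  Jade→Elko: Elko black — skip
  Jade→Hilo: Hilo black — skip
  Jade→Ione: Ione black — skip
Jade black
Every edge goes to a white or black vertex — no back edge, so the graph is acyclic.

No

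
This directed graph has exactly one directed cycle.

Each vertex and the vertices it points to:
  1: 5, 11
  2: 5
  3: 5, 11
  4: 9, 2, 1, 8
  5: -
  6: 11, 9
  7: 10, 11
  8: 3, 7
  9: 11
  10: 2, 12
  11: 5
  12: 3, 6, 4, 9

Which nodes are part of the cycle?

DFS with gray/black marking from 10:
10 gray
  2 gray
    5 gray
    5 black
  2 black
  12 gray
    3 gray
      3→5: 5 black — skip
      11 gray
        11→5: 5 black — skip
      11 black
    3 black
    6 gray
      6→11: 11 black — skip
      9 gray
        9→11: 11 black — skip
      9 black
    6 black
    4 gray
      4→9: 9 black — skip
      4→2: 2 black — skip
      1 gray
        1→5: 5 black — skip
        1→11: 11 black — skip
      1 black
      8 gray
        8→3: 3 black — skip
        7 gray
          7→10: 10 is gray → back edge
Back edge closes the cycle 10 → 12 → 4 → 8 → 7 → 10; its vertices are {4, 7, 8, 10, 12}.

4, 7, 8, 10, 12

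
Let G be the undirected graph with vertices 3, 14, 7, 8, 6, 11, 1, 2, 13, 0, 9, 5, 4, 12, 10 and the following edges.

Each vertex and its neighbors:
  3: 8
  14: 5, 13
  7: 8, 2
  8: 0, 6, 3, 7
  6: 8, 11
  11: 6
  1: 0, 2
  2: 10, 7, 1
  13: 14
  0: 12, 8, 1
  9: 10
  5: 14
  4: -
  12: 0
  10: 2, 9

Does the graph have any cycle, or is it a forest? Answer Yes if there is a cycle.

Yes

DFS, tracking each vertex's parent; an edge to a visited non-parent vertex closes a cycle.
Start from 8:
visit 8 (parent –)
  visit 0 (parent 8)
    visit 12 (parent 0)
      12–0: parent, skip
    0–8: parent, skip
    visit 1 (parent 0)
      1–0: parent, skip
      visit 2 (parent 1)
        visit 10 (parent 2)
          10–2: parent, skip
          visit 9 (parent 10)
            9–10: parent, skip
        visit 7 (parent 2)
          7–8: 8 visited and ≠ parent → cycle
Cycle: 8 – 0 – 1 – 2 – 7 – 8.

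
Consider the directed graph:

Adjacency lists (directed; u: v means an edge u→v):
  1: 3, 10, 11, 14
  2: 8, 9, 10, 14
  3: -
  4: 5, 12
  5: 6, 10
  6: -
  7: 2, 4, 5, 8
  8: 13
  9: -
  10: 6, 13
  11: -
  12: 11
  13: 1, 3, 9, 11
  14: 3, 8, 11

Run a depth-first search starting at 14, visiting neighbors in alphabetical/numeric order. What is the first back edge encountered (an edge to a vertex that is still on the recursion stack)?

10→13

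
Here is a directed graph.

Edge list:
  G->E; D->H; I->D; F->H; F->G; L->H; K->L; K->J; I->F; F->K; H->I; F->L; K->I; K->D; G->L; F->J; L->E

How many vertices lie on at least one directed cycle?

7

A vertex is on a directed cycle iff it belongs to a strongly connected component of size ≥ 2 (or has a self-loop).
The vertices on cycles are {D, F, G, H, I, K, L} — 7 in total.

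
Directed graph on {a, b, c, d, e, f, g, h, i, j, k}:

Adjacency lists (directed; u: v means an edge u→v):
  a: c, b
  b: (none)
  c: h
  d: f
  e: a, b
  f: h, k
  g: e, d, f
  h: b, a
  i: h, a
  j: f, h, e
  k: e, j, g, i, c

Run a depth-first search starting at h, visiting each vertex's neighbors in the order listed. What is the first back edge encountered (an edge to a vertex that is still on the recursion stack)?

c->h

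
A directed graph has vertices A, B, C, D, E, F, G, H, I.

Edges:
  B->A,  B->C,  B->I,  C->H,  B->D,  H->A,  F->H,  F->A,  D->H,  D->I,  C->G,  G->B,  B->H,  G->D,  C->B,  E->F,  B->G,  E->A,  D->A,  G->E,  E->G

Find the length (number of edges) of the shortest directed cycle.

For each vertex v, BFS finds the shortest path from v back to v.
The shortest such closed walk is C → B → C, length 2.

2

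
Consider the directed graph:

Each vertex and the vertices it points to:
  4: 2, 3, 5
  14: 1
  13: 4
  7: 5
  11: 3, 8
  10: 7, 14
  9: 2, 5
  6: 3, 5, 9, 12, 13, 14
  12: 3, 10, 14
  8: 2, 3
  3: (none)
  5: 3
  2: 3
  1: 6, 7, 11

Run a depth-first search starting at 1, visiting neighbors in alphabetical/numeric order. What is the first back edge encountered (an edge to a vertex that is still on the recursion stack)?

14→1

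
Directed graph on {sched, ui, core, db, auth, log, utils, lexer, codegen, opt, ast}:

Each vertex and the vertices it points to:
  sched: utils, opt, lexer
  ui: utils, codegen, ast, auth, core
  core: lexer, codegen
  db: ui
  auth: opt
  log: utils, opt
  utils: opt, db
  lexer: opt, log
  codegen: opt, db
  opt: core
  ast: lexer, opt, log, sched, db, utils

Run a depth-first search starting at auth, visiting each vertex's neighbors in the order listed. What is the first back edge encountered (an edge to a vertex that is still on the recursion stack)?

DFS from auth (visiting each vertex's neighbors in the order listed); mark gray on enter, black on exit:
auth gray
  opt gray
    core gray
      lexer gray
        lexer→opt: opt is gray → back edge
First back edge: lexer → opt.

lexer→opt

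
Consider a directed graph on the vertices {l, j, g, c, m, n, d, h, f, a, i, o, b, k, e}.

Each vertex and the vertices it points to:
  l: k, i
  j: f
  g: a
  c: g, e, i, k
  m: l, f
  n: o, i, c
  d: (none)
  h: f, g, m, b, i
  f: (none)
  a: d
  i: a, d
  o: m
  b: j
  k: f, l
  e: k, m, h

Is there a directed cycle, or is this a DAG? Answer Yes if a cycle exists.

Yes

DFS with white/gray/black marking, starting from n:
n gray
  o gray
    m gray
      l gray
        k gray
          f gray
          f black
          k→l: l is gray → back edge
Back edge found, so a cycle exists: l → k → l.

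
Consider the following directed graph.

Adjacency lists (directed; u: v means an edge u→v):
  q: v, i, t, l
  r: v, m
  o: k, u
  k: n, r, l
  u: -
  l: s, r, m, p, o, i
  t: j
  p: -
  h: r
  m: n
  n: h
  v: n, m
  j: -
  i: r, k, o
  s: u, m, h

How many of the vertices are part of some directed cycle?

A vertex is on a directed cycle iff it belongs to a strongly connected component of size ≥ 2 (or has a self-loop).
The vertices on cycles are {h, i, k, l, m, n, o, r, v} — 9 in total.

9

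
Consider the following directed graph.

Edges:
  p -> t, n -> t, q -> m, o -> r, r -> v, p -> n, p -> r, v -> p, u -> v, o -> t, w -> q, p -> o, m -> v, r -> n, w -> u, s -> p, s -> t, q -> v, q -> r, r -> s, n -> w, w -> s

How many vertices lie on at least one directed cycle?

10

A vertex is on a directed cycle iff it belongs to a strongly connected component of size ≥ 2 (or has a self-loop).
The vertices on cycles are {m, n, o, p, q, r, s, u, v, w} — 10 in total.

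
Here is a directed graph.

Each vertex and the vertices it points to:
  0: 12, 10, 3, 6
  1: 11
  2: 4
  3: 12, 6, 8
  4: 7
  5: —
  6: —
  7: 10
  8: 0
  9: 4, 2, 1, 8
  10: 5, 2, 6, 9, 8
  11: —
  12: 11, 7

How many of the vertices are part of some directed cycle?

A vertex is on a directed cycle iff it belongs to a strongly connected component of size ≥ 2 (or has a self-loop).
The vertices on cycles are {0, 2, 3, 4, 7, 8, 9, 10, 12} — 9 in total.

9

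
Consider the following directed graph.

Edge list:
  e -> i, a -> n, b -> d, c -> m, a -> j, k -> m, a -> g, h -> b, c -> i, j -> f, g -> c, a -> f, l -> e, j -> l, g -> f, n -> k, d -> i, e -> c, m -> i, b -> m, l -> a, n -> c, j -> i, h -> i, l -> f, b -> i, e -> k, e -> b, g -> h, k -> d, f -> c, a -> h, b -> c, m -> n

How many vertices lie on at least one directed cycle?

A vertex is on a directed cycle iff it belongs to a strongly connected component of size ≥ 2 (or has a self-loop).
The vertices on cycles are {a, c, j, k, l, m, n} — 7 in total.

7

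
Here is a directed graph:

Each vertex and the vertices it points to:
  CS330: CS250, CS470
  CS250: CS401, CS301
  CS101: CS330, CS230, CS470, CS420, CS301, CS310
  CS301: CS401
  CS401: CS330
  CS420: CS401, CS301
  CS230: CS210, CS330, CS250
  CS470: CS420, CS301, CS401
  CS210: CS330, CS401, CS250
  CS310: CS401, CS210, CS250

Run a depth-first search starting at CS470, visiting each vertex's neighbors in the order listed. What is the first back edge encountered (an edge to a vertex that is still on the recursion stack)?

CS250->CS401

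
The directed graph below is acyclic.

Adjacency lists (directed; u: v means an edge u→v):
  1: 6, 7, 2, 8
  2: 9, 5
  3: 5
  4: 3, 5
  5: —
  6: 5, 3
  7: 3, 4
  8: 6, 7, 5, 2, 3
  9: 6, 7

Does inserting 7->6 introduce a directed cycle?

Adding 7→6 creates a cycle iff 6 can already reach 7.
Explore from 6: no path reaches 7. The graph stays acyclic.

No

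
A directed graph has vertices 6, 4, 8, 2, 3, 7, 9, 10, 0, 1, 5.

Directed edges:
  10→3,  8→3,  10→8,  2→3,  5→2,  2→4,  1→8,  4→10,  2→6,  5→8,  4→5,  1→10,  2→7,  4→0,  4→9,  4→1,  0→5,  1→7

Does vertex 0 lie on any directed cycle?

0 is on a cycle iff 0 can reach itself via ≥1 edge.
0 → 5 → 2 → 4 → 0 — yes.

Yes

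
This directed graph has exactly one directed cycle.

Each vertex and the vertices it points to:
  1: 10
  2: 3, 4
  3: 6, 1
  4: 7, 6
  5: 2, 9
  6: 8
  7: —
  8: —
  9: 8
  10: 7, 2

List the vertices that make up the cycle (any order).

1, 2, 3, 10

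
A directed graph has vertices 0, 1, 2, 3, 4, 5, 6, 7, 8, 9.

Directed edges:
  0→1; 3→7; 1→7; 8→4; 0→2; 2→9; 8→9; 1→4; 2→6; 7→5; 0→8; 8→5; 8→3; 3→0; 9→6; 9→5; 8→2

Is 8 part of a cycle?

8 is on a cycle iff 8 can reach itself via ≥1 edge.
8 → 3 → 0 → 8 — yes.

Yes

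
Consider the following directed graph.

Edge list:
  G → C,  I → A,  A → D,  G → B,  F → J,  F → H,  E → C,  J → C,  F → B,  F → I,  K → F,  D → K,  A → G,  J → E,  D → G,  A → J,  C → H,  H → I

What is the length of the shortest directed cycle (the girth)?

For each vertex v, BFS finds the shortest path from v back to v.
The shortest such closed walk is I → A → G → C → H → I, length 5.

5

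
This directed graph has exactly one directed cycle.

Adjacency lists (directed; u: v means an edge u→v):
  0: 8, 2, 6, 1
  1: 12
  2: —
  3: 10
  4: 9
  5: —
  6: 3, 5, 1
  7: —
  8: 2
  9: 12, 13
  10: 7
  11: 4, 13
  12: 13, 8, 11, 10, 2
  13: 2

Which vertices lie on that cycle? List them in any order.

4, 9, 11, 12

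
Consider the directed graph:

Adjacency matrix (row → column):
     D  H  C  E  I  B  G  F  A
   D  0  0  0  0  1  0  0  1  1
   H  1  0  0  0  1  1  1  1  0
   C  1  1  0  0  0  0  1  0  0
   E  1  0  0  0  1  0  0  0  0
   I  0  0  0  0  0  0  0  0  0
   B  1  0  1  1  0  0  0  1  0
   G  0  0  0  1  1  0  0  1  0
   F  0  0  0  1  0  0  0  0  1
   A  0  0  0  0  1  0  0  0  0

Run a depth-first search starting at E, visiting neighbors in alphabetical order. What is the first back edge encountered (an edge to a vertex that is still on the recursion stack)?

DFS from E (visiting neighbors in alphabetical order); mark gray on enter, black on exit:
E gray
  D gray
    A gray
      I gray
      I black
    A black
    F gray
      F→A: A black — skip
      F→E: E is gray → back edge
First back edge: F → E.

F->E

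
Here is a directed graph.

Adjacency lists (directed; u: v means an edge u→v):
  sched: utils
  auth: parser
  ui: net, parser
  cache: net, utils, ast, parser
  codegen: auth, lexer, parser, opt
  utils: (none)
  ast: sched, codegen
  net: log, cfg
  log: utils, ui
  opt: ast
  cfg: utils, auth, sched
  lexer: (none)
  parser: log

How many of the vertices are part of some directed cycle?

A vertex is on a directed cycle iff it belongs to a strongly connected component of size ≥ 2 (or has a self-loop).
The vertices on cycles are {ui, ast, cfg, log, net, opt, auth, parser, codegen} — 9 in total.

9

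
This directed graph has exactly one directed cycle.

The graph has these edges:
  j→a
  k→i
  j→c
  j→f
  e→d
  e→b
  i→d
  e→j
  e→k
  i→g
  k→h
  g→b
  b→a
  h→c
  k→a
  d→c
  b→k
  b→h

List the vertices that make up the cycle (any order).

b, g, i, k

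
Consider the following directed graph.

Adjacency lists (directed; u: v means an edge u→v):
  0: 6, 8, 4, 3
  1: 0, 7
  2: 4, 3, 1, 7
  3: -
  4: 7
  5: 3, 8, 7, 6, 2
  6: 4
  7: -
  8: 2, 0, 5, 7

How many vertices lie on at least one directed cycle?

5

A vertex is on a directed cycle iff it belongs to a strongly connected component of size ≥ 2 (or has a self-loop).
The vertices on cycles are {0, 1, 2, 5, 8} — 5 in total.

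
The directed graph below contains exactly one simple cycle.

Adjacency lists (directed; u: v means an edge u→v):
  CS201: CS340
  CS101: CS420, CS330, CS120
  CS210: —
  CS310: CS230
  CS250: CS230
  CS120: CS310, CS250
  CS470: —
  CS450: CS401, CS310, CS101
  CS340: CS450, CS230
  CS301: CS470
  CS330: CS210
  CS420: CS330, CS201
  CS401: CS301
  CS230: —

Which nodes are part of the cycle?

CS101, CS201, CS340, CS420, CS450

DFS with gray/black marking from CS450:
CS450 gray
  CS401 gray
    CS301 gray
      CS470 gray
      CS470 black
    CS301 black
  CS401 black
  CS310 gray
    CS230 gray
    CS230 black
  CS310 black
  CS101 gray
    CS420 gray
      CS330 gray
        CS210 gray
        CS210 black
      CS330 black
      CS201 gray
        CS340 gray
          CS340→CS450: CS450 is gray → back edge
Back edge closes the cycle CS450 → CS101 → CS420 → CS201 → CS340 → CS450; its vertices are {CS101, CS201, CS340, CS420, CS450}.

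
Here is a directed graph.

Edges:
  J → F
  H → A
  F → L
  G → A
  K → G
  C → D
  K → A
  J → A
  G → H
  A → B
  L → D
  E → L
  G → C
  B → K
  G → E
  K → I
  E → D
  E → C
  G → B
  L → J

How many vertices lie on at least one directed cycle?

9

A vertex is on a directed cycle iff it belongs to a strongly connected component of size ≥ 2 (or has a self-loop).
The vertices on cycles are {A, B, E, F, G, H, J, K, L} — 9 in total.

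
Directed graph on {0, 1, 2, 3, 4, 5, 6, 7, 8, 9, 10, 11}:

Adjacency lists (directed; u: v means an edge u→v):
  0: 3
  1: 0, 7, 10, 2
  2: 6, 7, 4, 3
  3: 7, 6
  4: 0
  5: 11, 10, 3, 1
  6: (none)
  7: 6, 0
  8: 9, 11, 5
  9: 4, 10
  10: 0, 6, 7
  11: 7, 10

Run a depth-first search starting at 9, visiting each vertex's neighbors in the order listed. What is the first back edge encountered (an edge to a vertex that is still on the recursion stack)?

7->0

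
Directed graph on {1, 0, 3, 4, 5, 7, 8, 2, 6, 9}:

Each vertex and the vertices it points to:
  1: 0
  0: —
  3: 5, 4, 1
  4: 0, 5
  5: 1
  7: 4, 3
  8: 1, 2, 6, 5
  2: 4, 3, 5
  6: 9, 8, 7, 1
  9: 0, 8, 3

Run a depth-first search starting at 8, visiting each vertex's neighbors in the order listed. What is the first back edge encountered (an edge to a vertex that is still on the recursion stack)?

DFS from 8 (visiting each vertex's neighbors in the order listed); mark gray on enter, black on exit:
8 gray
  1 gray
    0 gray
    0 black
  1 black
  2 gray
    4 gray
      4→0: 0 black — skip
      5 gray
        5→1: 1 black — skip
      5 black
    4 black
    3 gray
      3→5: 5 black — skip
      3→4: 4 black — skip
      3→1: 1 black — skip
    3 black
    2→5: 5 black — skip
  2 black
  6 gray
    9 gray
      9→0: 0 black — skip
      9→8: 8 is gray → back edge
First back edge: 9 → 8.

9→8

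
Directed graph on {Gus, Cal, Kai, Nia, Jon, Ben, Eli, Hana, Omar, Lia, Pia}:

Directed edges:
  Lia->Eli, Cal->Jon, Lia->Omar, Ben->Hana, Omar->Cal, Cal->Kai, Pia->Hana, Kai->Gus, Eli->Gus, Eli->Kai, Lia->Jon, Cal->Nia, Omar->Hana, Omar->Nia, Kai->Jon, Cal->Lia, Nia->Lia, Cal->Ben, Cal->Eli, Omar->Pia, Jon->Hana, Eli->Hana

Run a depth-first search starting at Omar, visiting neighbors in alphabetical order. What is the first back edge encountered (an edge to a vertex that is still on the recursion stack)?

Lia→Omar

DFS from Omar (visiting neighbors in alphabetical order); mark gray on enter, black on exit:
Omar gray
  Cal gray
    Ben gray
      Hana gray
      Hana black
    Ben black
    Eli gray
      Gus gray
      Gus black
      Eli→Hana: Hana black — skip
      Kai gray
        Kai→Gus: Gus black — skip
        Jon gray
          Jon→Hana: Hana black — skip
        Jon black
      Kai black
    Eli black
    Cal→Jon: Jon black — skip
    Cal→Kai: Kai black — skip
    Lia gray
      Lia→Eli: Eli black — skip
      Lia→Jon: Jon black — skip
      Lia→Omar: Omar is gray → back edge
First back edge: Lia → Omar.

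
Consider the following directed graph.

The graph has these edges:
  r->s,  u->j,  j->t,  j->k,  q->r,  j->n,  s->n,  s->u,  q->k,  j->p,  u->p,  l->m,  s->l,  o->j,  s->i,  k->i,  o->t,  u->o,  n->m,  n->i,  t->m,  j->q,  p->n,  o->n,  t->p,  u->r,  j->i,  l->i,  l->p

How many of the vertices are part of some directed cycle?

6

A vertex is on a directed cycle iff it belongs to a strongly connected component of size ≥ 2 (or has a self-loop).
The vertices on cycles are {j, o, q, r, s, u} — 6 in total.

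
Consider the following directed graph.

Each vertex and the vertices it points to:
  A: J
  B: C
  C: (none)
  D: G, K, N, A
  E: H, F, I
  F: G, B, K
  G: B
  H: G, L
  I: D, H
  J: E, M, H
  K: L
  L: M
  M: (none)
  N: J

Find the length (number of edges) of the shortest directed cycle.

5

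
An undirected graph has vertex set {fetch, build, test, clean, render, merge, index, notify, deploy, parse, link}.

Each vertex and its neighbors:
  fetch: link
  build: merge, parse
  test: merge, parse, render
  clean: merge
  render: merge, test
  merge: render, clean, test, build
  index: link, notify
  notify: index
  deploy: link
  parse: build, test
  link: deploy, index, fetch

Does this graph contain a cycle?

DFS, tracking each vertex's parent; an edge to a visited non-parent vertex closes a cycle.
Start from parse:
visit parse (parent –)
  visit build (parent parse)
    visit merge (parent build)
      visit render (parent merge)
        render–merge: parent, skip
        visit test (parent render)
          test–merge: merge visited and ≠ parent → cycle
Cycle: merge – render – test – merge.

Yes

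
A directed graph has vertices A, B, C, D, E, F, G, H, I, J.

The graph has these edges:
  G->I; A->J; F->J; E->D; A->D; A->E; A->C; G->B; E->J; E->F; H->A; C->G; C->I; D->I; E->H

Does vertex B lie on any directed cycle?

No

B lies on a cycle iff there is a path from B back to itself.
Exploring from B, it never reaches itself; equivalently, its strongly connected component is a singleton.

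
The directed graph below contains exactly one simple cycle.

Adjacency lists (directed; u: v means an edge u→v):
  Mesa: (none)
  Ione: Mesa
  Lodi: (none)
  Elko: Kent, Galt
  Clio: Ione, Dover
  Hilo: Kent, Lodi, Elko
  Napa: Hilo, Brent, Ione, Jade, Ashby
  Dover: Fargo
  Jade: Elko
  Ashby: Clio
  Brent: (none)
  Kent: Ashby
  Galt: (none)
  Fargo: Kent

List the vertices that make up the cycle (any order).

DFS with gray/black marking from Ashby:
Ashby gray
  Clio gray
    Ione gray
      Mesa gray
      Mesa black
    Ione black
    Dover gray
      Fargo gray
        Kent gray
          Kent→Ashby: Ashby is gray → back edge
Back edge closes the cycle Ashby → Clio → Dover → Fargo → Kent → Ashby; its vertices are {Clio, Kent, Ashby, Dover, Fargo}.

Clio, Kent, Ashby, Dover, Fargo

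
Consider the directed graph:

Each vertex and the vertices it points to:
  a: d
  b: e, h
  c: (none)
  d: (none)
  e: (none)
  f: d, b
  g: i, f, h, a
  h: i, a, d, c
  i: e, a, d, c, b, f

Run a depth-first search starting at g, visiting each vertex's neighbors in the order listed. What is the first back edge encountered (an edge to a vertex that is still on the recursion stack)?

h->i

DFS from g (visiting each vertex's neighbors in the order listed); mark gray on enter, black on exit:
g gray
  i gray
    e gray
    e black
    a gray
      d gray
      d black
    a black
    i→d: d black — skip
    c gray
    c black
    b gray
      b→e: e black — skip
      h gray
        h→i: i is gray → back edge
First back edge: h → i.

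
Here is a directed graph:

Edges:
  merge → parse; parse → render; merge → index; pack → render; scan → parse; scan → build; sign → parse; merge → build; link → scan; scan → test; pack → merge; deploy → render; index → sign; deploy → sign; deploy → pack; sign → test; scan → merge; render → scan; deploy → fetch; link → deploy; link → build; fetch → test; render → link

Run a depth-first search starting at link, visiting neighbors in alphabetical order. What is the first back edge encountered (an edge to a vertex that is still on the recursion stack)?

DFS from link (visiting neighbors in alphabetical order); mark gray on enter, black on exit:
link gray
  build gray
  build black
  deploy gray
    fetch gray
      test gray
      test black
    fetch black
    pack gray
      merge gray
        merge→build: build black — skip
        index gray
          sign gray
            parse gray
              render gray
                render→link: link is gray → back edge
First back edge: render → link.

render→link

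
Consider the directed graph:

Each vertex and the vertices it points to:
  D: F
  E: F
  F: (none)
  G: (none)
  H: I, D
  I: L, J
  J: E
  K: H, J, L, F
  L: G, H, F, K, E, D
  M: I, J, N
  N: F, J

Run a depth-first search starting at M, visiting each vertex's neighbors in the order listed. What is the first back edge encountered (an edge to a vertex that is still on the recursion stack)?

H→I

DFS from M (visiting each vertex's neighbors in the order listed); mark gray on enter, black on exit:
M gray
  I gray
    L gray
      G gray
      G black
      H gray
        H→I: I is gray → back edge
First back edge: H → I.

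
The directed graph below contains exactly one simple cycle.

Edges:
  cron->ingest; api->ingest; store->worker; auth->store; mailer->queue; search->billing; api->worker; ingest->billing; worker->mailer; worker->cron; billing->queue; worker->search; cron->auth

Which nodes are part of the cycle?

auth, cron, store, worker

DFS with gray/black marking from worker:
worker gray
  mailer gray
    queue gray
    queue black
  mailer black
  cron gray
    ingest gray
      billing gray
        billing→queue: queue black — skip
      billing black
    ingest black
    auth gray
      store gray
        store→worker: worker is gray → back edge
Back edge closes the cycle worker → cron → auth → store → worker; its vertices are {auth, cron, store, worker}.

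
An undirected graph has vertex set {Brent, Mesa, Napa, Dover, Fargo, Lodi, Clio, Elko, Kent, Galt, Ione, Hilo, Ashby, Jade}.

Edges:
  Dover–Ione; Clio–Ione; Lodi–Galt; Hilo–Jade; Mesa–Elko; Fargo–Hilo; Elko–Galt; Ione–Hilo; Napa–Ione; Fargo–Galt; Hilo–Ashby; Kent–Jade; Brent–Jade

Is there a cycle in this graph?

No

DFS, tracking each vertex's parent; an edge to a visited non-parent vertex closes a cycle.
Start from Galt:
visit Galt (parent –)
  visit Lodi (parent Galt)
    Lodi–Galt: parent, skip
  visit Elko (parent Galt)
    Elko–Galt: parent, skip
    visit Mesa (parent Elko)
      Mesa–Elko: parent, skip
  visit Fargo (parent Galt)
    Fargo–Galt: parent, skip
    visit Hilo (parent Fargo)
      Hilo–Fargo: parent, skip
      visit Jade (parent Hilo)
        Jade–Hilo: parent, skip
        visit Kent (parent Jade)
          Kent–Jade: parent, skip
        visit Brent (parent Jade)
          Brent–Jade: parent, skip
      visit Ashby (parent Hilo)
        Ashby–Hilo: parent, skip
      visit Ione (parent Hilo)
        visit Dover (parent Ione)
          Dover–Ione: parent, skip
        Ione–Hilo: parent, skip
        visit Napa (parent Ione)
          Napa–Ione: parent, skip
        visit Clio (parent Ione)
          Clio–Ione: parent, skip
No non-parent visited neighbor found — the graph is a forest.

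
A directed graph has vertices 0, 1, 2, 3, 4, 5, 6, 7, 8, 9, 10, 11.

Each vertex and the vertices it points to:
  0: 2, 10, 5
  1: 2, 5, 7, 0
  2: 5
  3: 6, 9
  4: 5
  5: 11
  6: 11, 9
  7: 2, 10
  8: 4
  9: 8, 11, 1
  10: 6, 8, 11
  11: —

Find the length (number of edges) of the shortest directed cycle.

For each vertex v, BFS finds the shortest path from v back to v.
The shortest such closed walk is 9 → 1 → 0 → 10 → 6 → 9, length 5.

5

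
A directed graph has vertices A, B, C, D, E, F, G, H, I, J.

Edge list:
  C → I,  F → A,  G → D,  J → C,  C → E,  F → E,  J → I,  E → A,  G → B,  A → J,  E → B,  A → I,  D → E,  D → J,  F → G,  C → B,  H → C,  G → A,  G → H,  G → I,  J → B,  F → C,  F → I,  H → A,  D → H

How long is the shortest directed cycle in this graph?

4

For each vertex v, BFS finds the shortest path from v back to v.
The shortest such closed walk is A → J → C → E → A, length 4.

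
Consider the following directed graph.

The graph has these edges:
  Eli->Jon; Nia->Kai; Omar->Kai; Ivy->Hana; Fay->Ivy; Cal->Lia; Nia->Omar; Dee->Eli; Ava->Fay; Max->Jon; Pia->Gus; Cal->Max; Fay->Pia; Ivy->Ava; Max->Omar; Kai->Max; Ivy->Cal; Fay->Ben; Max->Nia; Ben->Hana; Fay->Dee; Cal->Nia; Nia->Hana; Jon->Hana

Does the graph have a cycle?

DFS with white/gray/black marking, starting from Hana:
Hana gray
Hana black
Pia gray
  Gus gray
  Gus black
Pia black
Ben gray
  Ben→Hana: Hana black — skip
Ben black
Ava gray
  Fay gray
    Fay→Pia: Pia black — skip
    Ivy gray
      Ivy→Hana: Hana black — skip
      Cal gray
        Lia gray
        Lia black
        Nia gray
          Kai gray
            Max gray
              Omar gray
                Omar→Kai: Kai is gray → back edge
Back edge found, so a cycle exists: Kai → Max → Omar → Kai.

Yes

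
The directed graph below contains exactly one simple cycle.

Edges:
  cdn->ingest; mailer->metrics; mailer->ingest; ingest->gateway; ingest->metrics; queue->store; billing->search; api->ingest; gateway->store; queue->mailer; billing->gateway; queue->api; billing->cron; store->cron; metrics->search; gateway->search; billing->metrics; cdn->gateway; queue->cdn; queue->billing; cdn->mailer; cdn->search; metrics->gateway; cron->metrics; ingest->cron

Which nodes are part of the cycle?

DFS with gray/black marking from store:
store gray
  cron gray
    metrics gray
      search gray
      search black
      gateway gray
        gateway→store: store is gray → back edge
Back edge closes the cycle store → cron → metrics → gateway → store; its vertices are {cron, store, gateway, metrics}.

cron, store, gateway, metrics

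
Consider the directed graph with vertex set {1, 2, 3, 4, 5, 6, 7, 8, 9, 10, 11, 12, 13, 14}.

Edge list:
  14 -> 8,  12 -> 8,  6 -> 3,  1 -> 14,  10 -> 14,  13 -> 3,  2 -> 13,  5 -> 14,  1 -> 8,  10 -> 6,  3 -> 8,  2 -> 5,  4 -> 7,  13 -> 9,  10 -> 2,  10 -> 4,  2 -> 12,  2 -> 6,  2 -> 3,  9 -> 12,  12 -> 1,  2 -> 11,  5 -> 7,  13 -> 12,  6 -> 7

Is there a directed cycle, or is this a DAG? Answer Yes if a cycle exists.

No

DFS with white/gray/black marking, starting from 1:
1 gray
  14 gray
    8 gray
    8 black
  14 black
  1→8: 8 black — skip
1 black
2 gray
  5 gray
    7 gray
    7 black
    5→14: 14 black — skip
  5 black
  3 gray
    3→8: 8 black — skip
  3 black
  11 gray
  11 black
  6 gray
    6→7: 7 black — skip
    6→3: 3 black — skip
  6 black
  12 gray
    12→8: 8 black — skip
    12→1: 1 black — skip
  12 black
  13 gray
    13→3: 3 black — skip
    13→12: 12 black — skip
    9 gray
      9→12: 12 black — skip
    9 black
  13 black
2 black
4 gray
  4→7: 7 black — skip
4 black
10 gray
  10→4: 4 black — skip
  10→14: 14 black — skip
  10→6: 6 black — skip
  10→2: 2 black — skip
10 black
Every edge goes to a white or black vertex — no back edge, so the graph is acyclic.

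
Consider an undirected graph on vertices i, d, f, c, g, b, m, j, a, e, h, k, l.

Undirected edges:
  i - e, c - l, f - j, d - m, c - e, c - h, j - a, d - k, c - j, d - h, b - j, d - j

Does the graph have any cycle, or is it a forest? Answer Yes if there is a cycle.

Yes

DFS, tracking each vertex's parent; an edge to a visited non-parent vertex closes a cycle.
Start from g:
visit g (parent –)
visit i (parent –)
  visit e (parent i)
    e–i: parent, skip
    visit c (parent e)
      visit j (parent c)
        visit f (parent j)
          f–j: parent, skip
        visit d (parent j)
          d–j: parent, skip
          visit k (parent d)
            k–d: parent, skip
          visit m (parent d)
            m–d: parent, skip
          visit h (parent d)
            h–c: c visited and ≠ parent → cycle
Cycle: c – j – d – h – c.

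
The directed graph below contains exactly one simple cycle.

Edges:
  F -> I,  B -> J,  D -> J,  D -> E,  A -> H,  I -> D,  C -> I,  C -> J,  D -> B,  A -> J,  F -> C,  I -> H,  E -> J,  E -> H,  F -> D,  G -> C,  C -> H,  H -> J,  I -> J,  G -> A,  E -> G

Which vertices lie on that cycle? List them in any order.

C, D, E, G, I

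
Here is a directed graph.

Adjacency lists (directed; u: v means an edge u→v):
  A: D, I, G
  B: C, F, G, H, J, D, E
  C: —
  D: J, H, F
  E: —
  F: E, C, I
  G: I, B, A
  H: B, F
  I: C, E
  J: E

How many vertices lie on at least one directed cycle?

5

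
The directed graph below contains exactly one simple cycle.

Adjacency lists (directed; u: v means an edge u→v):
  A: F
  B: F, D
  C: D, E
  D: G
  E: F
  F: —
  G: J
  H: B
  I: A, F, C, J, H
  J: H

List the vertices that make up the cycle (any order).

B, D, G, H, J

DFS with gray/black marking from H:
H gray
  B gray
    F gray
    F black
    D gray
      G gray
        J gray
          J→H: H is gray → back edge
Back edge closes the cycle H → B → D → G → J → H; its vertices are {B, D, G, H, J}.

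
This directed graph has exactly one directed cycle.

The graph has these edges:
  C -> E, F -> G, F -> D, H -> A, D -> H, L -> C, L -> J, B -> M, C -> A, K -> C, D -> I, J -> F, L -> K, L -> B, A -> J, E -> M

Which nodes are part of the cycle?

A, D, F, H, J

DFS with gray/black marking from J:
J gray
  F gray
    D gray
      H gray
        A gray
          A→J: J is gray → back edge
Back edge closes the cycle J → F → D → H → A → J; its vertices are {A, D, F, H, J}.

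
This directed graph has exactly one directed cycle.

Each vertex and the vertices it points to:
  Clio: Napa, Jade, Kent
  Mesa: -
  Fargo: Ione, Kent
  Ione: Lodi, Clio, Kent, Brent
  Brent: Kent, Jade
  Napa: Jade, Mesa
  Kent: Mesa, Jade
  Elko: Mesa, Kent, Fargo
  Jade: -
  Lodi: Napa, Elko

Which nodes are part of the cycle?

DFS with gray/black marking from Ione:
Ione gray
  Lodi gray
    Napa gray
      Jade gray
      Jade black
      Mesa gray
      Mesa black
    Napa black
    Elko gray
      Elko→Mesa: Mesa black — skip
      Kent gray
        Kent→Mesa: Mesa black — skip
        Kent→Jade: Jade black — skip
      Kent black
      Fargo gray
        Fargo→Ione: Ione is gray → back edge
Back edge closes the cycle Ione → Lodi → Elko → Fargo → Ione; its vertices are {Elko, Ione, Lodi, Fargo}.

Elko, Ione, Lodi, Fargo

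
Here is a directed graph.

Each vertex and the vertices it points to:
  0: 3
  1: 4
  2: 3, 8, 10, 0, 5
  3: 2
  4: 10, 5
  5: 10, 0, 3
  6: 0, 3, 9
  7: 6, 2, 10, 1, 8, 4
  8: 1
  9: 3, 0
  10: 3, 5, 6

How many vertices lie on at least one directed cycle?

A vertex is on a directed cycle iff it belongs to a strongly connected component of size ≥ 2 (or has a self-loop).
The vertices on cycles are {0, 1, 2, 3, 4, 5, 6, 8, 9, 10} — 10 in total.

10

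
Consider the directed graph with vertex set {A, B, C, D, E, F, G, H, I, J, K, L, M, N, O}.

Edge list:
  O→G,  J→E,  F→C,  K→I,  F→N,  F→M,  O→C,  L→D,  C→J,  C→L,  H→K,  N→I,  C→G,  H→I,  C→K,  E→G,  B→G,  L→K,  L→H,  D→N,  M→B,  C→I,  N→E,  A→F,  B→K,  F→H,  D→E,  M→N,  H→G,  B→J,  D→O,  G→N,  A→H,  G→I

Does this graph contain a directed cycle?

DFS with white/gray/black marking, starting from N:
N gray
  I gray
  I black
  E gray
    G gray
      G→N: N is gray → back edge
Back edge found, so a cycle exists: N → E → G → N.

Yes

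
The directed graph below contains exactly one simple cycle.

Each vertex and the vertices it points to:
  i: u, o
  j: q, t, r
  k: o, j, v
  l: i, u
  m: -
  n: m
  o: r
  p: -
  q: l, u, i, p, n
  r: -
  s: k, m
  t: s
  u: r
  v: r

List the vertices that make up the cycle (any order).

j, k, s, t

DFS with gray/black marking from k:
k gray
  o gray
    r gray
    r black
  o black
  j gray
    q gray
      l gray
        i gray
          u gray
            u→r: r black — skip
          u black
          i→o: o black — skip
        i black
        l→u: u black — skip
      l black
      q→u: u black — skip
      q→i: i black — skip
      p gray
      p black
      n gray
        m gray
        m black
      n black
    q black
    t gray
      s gray
        s→k: k is gray → back edge
Back edge closes the cycle k → j → t → s → k; its vertices are {j, k, s, t}.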